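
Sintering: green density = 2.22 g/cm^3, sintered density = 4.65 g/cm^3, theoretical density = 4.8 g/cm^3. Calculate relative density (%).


Relative = 4.65 / 4.8 * 100 = 96.9%

96.9


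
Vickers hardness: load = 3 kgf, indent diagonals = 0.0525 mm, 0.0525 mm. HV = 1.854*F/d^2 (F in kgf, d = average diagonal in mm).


d_avg = (0.0525+0.0525)/2 = 0.0525 mm
HV = 1.854*3/0.0525^2 = 2018

2018


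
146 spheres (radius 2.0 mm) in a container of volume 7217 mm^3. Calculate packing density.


V_sphere = 4/3*pi*2.0^3 = 33.5103 mm^3
Total V = 146*33.5103 = 4892.5038 mm^3
PD = 4892.5038 / 7217 = 0.678

0.678


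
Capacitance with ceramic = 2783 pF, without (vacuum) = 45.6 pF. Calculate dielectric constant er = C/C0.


er = 2783 / 45.6 = 61.03

61.03


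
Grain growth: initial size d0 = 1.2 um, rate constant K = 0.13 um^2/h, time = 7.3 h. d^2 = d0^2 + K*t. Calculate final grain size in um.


d^2 = 1.2^2 + 0.13*7.3 = 2.389
d = sqrt(2.389) = 1.55 um

1.55


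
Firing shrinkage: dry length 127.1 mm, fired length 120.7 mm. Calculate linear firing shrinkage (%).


FS = (127.1 - 120.7) / 127.1 * 100 = 5.04%

5.04


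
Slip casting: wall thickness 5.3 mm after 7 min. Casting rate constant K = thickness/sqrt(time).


K = 5.3 / sqrt(7) = 5.3 / 2.6458 = 2.003 mm/min^0.5

2.003


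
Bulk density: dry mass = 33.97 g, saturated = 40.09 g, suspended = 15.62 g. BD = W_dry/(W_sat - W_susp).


BD = 33.97 / (40.09 - 15.62) = 33.97 / 24.47 = 1.388 g/cm^3

1.388


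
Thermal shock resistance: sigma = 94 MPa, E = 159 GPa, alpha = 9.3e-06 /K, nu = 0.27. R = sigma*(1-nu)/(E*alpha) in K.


R = 94*(1-0.27)/(159*1000*9.3e-06) = 46 K

46


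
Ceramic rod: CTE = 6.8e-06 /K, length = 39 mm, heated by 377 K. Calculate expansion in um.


dL = 6.8e-06 * 39 * 377 * 1000 = 99.98 um

99.98


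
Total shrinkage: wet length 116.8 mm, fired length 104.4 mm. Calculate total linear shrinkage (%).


TS = (116.8 - 104.4) / 116.8 * 100 = 10.62%

10.62


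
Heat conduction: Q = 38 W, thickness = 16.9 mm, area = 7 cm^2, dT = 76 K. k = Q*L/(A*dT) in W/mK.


k = 38*16.9/1000/(7/10000*76) = 12.07 W/mK

12.07


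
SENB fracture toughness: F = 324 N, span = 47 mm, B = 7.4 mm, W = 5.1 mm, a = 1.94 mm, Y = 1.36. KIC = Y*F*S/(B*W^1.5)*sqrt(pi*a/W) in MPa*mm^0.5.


KIC = 1.36*324*47/(7.4*5.1^1.5)*sqrt(pi*1.94/5.1) = 265.64

265.64


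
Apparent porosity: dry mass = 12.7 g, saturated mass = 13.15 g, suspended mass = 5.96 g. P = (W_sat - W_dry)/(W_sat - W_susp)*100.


P = (13.15 - 12.7) / (13.15 - 5.96) * 100 = 0.45 / 7.19 * 100 = 6.3%

6.3


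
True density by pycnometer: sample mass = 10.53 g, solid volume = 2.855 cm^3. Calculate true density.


TD = 10.53 / 2.855 = 3.688 g/cm^3

3.688


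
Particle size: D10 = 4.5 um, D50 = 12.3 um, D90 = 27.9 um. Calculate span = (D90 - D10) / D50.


Span = (27.9 - 4.5) / 12.3 = 23.4 / 12.3 = 1.902

1.902


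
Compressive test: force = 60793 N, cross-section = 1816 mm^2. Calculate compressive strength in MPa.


CS = 60793 / 1816 = 33.5 MPa

33.5


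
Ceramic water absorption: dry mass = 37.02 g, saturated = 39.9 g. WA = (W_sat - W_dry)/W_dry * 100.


WA = (39.9 - 37.02) / 37.02 * 100 = 7.78%

7.78


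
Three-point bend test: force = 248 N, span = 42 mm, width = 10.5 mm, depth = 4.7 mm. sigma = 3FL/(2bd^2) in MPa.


sigma = 3*248*42/(2*10.5*4.7^2) = 67.4 MPa

67.4


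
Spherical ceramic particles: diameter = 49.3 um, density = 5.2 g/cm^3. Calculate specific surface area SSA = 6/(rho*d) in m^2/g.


SSA = 6 / (5.2 * 49.3) = 0.023 m^2/g

0.023


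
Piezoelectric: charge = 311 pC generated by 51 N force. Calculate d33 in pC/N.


d33 = 311 / 51 = 6.1 pC/N

6.1


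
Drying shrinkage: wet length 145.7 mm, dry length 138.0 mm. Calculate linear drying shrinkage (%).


DS = (145.7 - 138.0) / 145.7 * 100 = 5.28%

5.28


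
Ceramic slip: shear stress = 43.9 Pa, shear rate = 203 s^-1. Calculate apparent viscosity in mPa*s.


eta = tau/gamma * 1000 = 43.9/203 * 1000 = 216.3 mPa*s

216.3


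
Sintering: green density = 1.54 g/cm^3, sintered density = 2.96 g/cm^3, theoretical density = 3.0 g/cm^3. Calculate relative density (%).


Relative = 2.96 / 3.0 * 100 = 98.7%

98.7


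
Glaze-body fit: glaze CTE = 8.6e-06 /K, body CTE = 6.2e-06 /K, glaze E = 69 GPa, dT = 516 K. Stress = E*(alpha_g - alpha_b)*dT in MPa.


Stress = 69*1000*(8.6e-06 - 6.2e-06)*516 = 85.4 MPa

85.4


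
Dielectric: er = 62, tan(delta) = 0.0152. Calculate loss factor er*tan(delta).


Loss = 62 * 0.0152 = 0.942

0.942


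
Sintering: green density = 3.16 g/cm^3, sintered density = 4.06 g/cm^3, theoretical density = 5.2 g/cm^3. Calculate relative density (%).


Relative = 4.06 / 5.2 * 100 = 78.1%

78.1


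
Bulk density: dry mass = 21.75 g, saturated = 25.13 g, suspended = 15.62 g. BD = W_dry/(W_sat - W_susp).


BD = 21.75 / (25.13 - 15.62) = 21.75 / 9.51 = 2.287 g/cm^3

2.287


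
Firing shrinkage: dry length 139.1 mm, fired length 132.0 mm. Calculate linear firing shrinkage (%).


FS = (139.1 - 132.0) / 139.1 * 100 = 5.1%

5.1


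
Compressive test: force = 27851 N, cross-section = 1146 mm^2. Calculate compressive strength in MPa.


CS = 27851 / 1146 = 24.3 MPa

24.3


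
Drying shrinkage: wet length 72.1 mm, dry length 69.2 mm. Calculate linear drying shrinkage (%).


DS = (72.1 - 69.2) / 72.1 * 100 = 4.02%

4.02


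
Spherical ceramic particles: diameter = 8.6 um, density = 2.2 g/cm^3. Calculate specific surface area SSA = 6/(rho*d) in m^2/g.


SSA = 6 / (2.2 * 8.6) = 0.317 m^2/g

0.317


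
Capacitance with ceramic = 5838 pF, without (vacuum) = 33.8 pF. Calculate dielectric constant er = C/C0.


er = 5838 / 33.8 = 172.72

172.72


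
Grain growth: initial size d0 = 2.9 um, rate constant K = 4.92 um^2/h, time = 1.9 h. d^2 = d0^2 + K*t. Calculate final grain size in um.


d^2 = 2.9^2 + 4.92*1.9 = 17.758
d = sqrt(17.758) = 4.21 um

4.21


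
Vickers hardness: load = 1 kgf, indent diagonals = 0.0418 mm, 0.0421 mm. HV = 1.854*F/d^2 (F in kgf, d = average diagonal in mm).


d_avg = (0.0418+0.0421)/2 = 0.04195 mm
HV = 1.854*1/0.04195^2 = 1054

1054


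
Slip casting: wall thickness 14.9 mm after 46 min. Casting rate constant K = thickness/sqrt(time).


K = 14.9 / sqrt(46) = 14.9 / 6.7823 = 2.197 mm/min^0.5

2.197


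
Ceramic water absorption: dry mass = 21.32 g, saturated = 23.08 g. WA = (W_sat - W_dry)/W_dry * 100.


WA = (23.08 - 21.32) / 21.32 * 100 = 8.26%

8.26


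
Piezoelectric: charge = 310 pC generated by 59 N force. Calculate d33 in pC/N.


d33 = 310 / 59 = 5.3 pC/N

5.3


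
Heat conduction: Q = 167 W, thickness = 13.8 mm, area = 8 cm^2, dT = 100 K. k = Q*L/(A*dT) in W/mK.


k = 167*13.8/1000/(8/10000*100) = 28.81 W/mK

28.81


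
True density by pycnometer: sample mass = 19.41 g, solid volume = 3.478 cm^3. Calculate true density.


TD = 19.41 / 3.478 = 5.581 g/cm^3

5.581


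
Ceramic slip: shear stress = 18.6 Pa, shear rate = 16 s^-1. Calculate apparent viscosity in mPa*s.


eta = tau/gamma * 1000 = 18.6/16 * 1000 = 1162.5 mPa*s

1162.5


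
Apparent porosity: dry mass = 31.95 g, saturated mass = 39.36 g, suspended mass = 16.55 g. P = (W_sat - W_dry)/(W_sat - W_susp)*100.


P = (39.36 - 31.95) / (39.36 - 16.55) * 100 = 7.41 / 22.81 * 100 = 32.5%

32.5


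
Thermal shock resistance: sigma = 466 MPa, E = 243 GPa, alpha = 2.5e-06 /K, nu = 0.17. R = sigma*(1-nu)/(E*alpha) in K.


R = 466*(1-0.17)/(243*1000*2.5e-06) = 637 K

637


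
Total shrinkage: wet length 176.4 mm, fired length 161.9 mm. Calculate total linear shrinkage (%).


TS = (176.4 - 161.9) / 176.4 * 100 = 8.22%

8.22


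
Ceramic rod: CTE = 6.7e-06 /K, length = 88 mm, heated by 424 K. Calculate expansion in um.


dL = 6.7e-06 * 88 * 424 * 1000 = 249.99 um

249.99


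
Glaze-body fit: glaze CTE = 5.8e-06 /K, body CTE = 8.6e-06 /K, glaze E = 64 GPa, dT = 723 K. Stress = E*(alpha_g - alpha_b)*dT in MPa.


Stress = 64*1000*(5.8e-06 - 8.6e-06)*723 = -129.6 MPa

-129.6


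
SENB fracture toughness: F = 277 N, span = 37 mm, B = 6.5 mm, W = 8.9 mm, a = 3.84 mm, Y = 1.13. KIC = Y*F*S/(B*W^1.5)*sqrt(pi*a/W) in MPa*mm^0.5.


KIC = 1.13*277*37/(6.5*8.9^1.5)*sqrt(pi*3.84/8.9) = 78.13

78.13


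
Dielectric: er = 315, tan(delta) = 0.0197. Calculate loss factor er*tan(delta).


Loss = 315 * 0.0197 = 6.206

6.206


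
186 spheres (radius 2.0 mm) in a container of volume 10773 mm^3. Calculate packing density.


V_sphere = 4/3*pi*2.0^3 = 33.5103 mm^3
Total V = 186*33.5103 = 6232.9158 mm^3
PD = 6232.9158 / 10773 = 0.579

0.579


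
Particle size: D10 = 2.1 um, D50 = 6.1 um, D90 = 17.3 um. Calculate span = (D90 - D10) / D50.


Span = (17.3 - 2.1) / 6.1 = 15.2 / 6.1 = 2.492

2.492


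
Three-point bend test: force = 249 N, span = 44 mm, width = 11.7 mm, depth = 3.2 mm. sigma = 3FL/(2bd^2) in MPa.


sigma = 3*249*44/(2*11.7*3.2^2) = 137.2 MPa

137.2


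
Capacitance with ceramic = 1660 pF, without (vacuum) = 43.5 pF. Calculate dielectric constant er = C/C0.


er = 1660 / 43.5 = 38.16

38.16


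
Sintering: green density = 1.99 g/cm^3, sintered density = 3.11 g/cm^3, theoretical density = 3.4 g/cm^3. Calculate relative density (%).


Relative = 3.11 / 3.4 * 100 = 91.5%

91.5


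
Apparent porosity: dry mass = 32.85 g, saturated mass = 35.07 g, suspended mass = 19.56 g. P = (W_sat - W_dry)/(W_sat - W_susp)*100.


P = (35.07 - 32.85) / (35.07 - 19.56) * 100 = 2.22 / 15.51 * 100 = 14.3%

14.3


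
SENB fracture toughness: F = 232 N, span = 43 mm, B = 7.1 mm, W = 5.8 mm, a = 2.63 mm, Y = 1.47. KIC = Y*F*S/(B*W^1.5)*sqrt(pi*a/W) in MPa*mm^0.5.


KIC = 1.47*232*43/(7.1*5.8^1.5)*sqrt(pi*2.63/5.8) = 176.49

176.49


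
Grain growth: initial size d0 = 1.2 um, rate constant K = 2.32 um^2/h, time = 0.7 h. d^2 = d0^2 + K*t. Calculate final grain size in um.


d^2 = 1.2^2 + 2.32*0.7 = 3.064
d = sqrt(3.064) = 1.75 um

1.75


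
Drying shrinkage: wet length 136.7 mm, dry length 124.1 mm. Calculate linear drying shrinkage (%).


DS = (136.7 - 124.1) / 136.7 * 100 = 9.22%

9.22


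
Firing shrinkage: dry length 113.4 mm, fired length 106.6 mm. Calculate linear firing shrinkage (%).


FS = (113.4 - 106.6) / 113.4 * 100 = 6.0%

6.0


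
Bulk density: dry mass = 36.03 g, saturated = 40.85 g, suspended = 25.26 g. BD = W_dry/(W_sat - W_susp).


BD = 36.03 / (40.85 - 25.26) = 36.03 / 15.59 = 2.311 g/cm^3

2.311


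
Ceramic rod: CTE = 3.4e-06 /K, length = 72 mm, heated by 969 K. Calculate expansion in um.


dL = 3.4e-06 * 72 * 969 * 1000 = 237.211 um

237.211


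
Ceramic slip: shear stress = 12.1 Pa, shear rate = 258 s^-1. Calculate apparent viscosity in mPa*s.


eta = tau/gamma * 1000 = 12.1/258 * 1000 = 46.9 mPa*s

46.9


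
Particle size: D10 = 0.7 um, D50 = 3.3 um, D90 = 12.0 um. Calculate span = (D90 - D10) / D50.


Span = (12.0 - 0.7) / 3.3 = 11.3 / 3.3 = 3.424

3.424


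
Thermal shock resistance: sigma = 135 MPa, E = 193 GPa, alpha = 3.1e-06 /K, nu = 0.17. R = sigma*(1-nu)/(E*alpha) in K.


R = 135*(1-0.17)/(193*1000*3.1e-06) = 187 K

187


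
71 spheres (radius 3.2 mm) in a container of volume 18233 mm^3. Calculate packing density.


V_sphere = 4/3*pi*3.2^3 = 137.2583 mm^3
Total V = 71*137.2583 = 9745.3393 mm^3
PD = 9745.3393 / 18233 = 0.534

0.534


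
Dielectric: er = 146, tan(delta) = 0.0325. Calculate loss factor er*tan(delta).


Loss = 146 * 0.0325 = 4.745

4.745


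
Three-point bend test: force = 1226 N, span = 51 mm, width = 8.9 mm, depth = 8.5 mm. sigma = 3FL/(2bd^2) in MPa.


sigma = 3*1226*51/(2*8.9*8.5^2) = 145.9 MPa

145.9


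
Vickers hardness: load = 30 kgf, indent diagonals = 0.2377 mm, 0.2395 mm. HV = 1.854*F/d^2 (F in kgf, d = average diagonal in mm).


d_avg = (0.2377+0.2395)/2 = 0.2386 mm
HV = 1.854*30/0.2386^2 = 977

977


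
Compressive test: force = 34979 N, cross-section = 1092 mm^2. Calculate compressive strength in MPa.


CS = 34979 / 1092 = 32.0 MPa

32.0


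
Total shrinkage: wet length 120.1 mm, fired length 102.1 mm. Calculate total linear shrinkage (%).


TS = (120.1 - 102.1) / 120.1 * 100 = 14.99%

14.99


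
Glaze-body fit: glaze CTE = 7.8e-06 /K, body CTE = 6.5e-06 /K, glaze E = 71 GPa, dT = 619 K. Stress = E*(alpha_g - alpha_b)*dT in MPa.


Stress = 71*1000*(7.8e-06 - 6.5e-06)*619 = 57.1 MPa

57.1


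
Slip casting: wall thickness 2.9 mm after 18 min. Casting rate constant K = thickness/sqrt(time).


K = 2.9 / sqrt(18) = 2.9 / 4.2426 = 0.684 mm/min^0.5

0.684


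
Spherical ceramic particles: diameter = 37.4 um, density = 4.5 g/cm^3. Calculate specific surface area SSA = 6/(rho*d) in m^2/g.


SSA = 6 / (4.5 * 37.4) = 0.036 m^2/g

0.036


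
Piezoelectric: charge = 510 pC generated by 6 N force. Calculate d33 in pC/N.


d33 = 510 / 6 = 85.0 pC/N

85.0


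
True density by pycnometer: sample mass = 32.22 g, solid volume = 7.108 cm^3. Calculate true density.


TD = 32.22 / 7.108 = 4.533 g/cm^3

4.533


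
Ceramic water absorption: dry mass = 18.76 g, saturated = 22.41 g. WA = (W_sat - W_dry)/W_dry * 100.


WA = (22.41 - 18.76) / 18.76 * 100 = 19.46%

19.46


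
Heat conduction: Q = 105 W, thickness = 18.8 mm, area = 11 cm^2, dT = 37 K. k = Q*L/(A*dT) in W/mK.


k = 105*18.8/1000/(11/10000*37) = 48.5 W/mK

48.5


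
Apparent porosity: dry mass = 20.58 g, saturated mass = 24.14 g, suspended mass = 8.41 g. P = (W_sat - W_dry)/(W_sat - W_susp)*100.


P = (24.14 - 20.58) / (24.14 - 8.41) * 100 = 3.56 / 15.73 * 100 = 22.6%

22.6


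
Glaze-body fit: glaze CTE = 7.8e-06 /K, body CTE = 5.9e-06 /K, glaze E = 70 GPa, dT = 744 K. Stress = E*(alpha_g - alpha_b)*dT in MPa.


Stress = 70*1000*(7.8e-06 - 5.9e-06)*744 = 99.0 MPa

99.0


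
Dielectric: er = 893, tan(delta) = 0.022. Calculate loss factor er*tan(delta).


Loss = 893 * 0.022 = 19.646

19.646


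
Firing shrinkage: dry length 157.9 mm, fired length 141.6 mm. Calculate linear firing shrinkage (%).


FS = (157.9 - 141.6) / 157.9 * 100 = 10.32%

10.32


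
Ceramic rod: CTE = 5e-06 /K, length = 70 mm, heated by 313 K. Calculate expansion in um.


dL = 5e-06 * 70 * 313 * 1000 = 109.55 um

109.55


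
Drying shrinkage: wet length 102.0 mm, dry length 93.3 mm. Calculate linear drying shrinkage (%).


DS = (102.0 - 93.3) / 102.0 * 100 = 8.53%

8.53


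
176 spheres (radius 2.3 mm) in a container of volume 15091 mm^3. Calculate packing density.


V_sphere = 4/3*pi*2.3^3 = 50.965 mm^3
Total V = 176*50.965 = 8969.84 mm^3
PD = 8969.84 / 15091 = 0.594

0.594


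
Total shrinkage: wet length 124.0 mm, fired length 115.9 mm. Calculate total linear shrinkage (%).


TS = (124.0 - 115.9) / 124.0 * 100 = 6.53%

6.53


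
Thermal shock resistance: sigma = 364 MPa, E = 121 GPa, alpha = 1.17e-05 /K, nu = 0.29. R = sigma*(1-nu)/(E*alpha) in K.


R = 364*(1-0.29)/(121*1000*1.17e-05) = 183 K

183


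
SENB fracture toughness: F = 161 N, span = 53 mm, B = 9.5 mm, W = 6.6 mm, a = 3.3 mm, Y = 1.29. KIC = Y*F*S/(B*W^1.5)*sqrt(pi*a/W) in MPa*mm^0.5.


KIC = 1.29*161*53/(9.5*6.6^1.5)*sqrt(pi*3.3/6.6) = 85.65

85.65


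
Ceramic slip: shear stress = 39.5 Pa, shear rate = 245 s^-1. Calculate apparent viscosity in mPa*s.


eta = tau/gamma * 1000 = 39.5/245 * 1000 = 161.2 mPa*s

161.2


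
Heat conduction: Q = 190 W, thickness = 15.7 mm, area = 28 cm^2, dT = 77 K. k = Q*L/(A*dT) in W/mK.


k = 190*15.7/1000/(28/10000*77) = 13.84 W/mK

13.84


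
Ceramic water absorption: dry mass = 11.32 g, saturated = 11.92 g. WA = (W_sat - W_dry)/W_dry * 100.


WA = (11.92 - 11.32) / 11.32 * 100 = 5.3%

5.3


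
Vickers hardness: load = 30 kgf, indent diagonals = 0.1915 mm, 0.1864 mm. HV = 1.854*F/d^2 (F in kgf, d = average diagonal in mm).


d_avg = (0.1915+0.1864)/2 = 0.18895 mm
HV = 1.854*30/0.18895^2 = 1558

1558


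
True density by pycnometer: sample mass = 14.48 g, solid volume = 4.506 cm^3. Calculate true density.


TD = 14.48 / 4.506 = 3.213 g/cm^3

3.213


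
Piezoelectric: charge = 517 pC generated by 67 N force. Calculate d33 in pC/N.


d33 = 517 / 67 = 7.7 pC/N

7.7


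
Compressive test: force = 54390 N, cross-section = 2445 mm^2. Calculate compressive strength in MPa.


CS = 54390 / 2445 = 22.2 MPa

22.2


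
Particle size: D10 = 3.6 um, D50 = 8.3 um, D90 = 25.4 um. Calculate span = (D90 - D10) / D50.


Span = (25.4 - 3.6) / 8.3 = 21.8 / 8.3 = 2.627

2.627


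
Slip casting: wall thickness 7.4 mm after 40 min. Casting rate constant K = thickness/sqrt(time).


K = 7.4 / sqrt(40) = 7.4 / 6.3246 = 1.17 mm/min^0.5

1.17


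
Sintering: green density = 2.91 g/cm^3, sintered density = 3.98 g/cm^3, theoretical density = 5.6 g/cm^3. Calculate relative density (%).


Relative = 3.98 / 5.6 * 100 = 71.1%

71.1


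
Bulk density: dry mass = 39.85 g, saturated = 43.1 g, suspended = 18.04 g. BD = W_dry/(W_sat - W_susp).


BD = 39.85 / (43.1 - 18.04) = 39.85 / 25.06 = 1.59 g/cm^3

1.59


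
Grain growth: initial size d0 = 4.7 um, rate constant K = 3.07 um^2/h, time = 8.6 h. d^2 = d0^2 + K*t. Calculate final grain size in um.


d^2 = 4.7^2 + 3.07*8.6 = 48.492
d = sqrt(48.492) = 6.96 um

6.96


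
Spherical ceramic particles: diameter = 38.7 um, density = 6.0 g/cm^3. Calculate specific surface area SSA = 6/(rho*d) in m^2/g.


SSA = 6 / (6.0 * 38.7) = 0.026 m^2/g

0.026


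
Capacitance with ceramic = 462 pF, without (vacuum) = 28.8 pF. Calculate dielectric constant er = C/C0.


er = 462 / 28.8 = 16.04

16.04


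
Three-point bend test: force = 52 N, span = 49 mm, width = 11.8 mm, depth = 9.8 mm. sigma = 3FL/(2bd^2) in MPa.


sigma = 3*52*49/(2*11.8*9.8^2) = 3.4 MPa

3.4


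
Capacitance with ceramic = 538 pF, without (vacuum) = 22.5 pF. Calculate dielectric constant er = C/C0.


er = 538 / 22.5 = 23.91

23.91


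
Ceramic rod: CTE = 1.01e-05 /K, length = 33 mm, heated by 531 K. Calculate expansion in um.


dL = 1.01e-05 * 33 * 531 * 1000 = 176.982 um

176.982


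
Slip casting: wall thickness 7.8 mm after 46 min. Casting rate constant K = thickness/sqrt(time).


K = 7.8 / sqrt(46) = 7.8 / 6.7823 = 1.15 mm/min^0.5

1.15


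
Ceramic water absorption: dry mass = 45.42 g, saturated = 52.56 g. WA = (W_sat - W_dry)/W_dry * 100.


WA = (52.56 - 45.42) / 45.42 * 100 = 15.72%

15.72


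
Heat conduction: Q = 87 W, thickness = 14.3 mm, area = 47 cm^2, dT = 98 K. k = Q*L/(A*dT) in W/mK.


k = 87*14.3/1000/(47/10000*98) = 2.7 W/mK

2.7


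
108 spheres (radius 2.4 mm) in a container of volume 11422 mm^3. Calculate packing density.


V_sphere = 4/3*pi*2.4^3 = 57.9058 mm^3
Total V = 108*57.9058 = 6253.8264 mm^3
PD = 6253.8264 / 11422 = 0.548

0.548


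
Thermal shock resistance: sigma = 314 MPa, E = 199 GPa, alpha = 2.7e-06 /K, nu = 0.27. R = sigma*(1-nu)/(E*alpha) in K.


R = 314*(1-0.27)/(199*1000*2.7e-06) = 427 K

427


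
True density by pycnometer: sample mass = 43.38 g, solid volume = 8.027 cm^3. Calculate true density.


TD = 43.38 / 8.027 = 5.404 g/cm^3

5.404


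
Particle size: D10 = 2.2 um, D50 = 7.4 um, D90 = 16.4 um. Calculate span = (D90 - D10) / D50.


Span = (16.4 - 2.2) / 7.4 = 14.2 / 7.4 = 1.919

1.919


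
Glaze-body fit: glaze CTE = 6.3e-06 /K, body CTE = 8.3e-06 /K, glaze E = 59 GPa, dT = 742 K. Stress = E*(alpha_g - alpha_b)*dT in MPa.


Stress = 59*1000*(6.3e-06 - 8.3e-06)*742 = -87.6 MPa

-87.6


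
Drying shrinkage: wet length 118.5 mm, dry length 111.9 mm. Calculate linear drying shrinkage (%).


DS = (118.5 - 111.9) / 118.5 * 100 = 5.57%

5.57


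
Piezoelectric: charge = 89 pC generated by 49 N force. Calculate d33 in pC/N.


d33 = 89 / 49 = 1.8 pC/N

1.8


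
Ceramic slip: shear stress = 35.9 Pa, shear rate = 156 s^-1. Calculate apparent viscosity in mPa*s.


eta = tau/gamma * 1000 = 35.9/156 * 1000 = 230.1 mPa*s

230.1


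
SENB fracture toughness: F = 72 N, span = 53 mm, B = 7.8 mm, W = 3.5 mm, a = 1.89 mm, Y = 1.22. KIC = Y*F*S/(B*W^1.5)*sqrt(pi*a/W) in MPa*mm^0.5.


KIC = 1.22*72*53/(7.8*3.5^1.5)*sqrt(pi*1.89/3.5) = 118.73

118.73


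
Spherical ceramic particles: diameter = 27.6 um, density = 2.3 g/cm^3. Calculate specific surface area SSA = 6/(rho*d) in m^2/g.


SSA = 6 / (2.3 * 27.6) = 0.095 m^2/g

0.095


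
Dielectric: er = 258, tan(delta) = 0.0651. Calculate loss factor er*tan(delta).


Loss = 258 * 0.0651 = 16.796

16.796


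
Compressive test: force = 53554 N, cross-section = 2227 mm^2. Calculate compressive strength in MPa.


CS = 53554 / 2227 = 24.0 MPa

24.0


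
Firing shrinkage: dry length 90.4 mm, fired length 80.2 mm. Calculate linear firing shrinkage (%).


FS = (90.4 - 80.2) / 90.4 * 100 = 11.28%

11.28


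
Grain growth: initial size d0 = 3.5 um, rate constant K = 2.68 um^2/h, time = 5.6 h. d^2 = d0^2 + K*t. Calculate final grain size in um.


d^2 = 3.5^2 + 2.68*5.6 = 27.258
d = sqrt(27.258) = 5.22 um

5.22


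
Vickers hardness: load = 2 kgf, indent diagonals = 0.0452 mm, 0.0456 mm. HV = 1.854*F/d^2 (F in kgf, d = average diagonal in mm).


d_avg = (0.0452+0.0456)/2 = 0.0454 mm
HV = 1.854*2/0.0454^2 = 1799

1799


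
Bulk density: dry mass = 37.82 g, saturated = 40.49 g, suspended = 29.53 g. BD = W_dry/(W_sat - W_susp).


BD = 37.82 / (40.49 - 29.53) = 37.82 / 10.96 = 3.451 g/cm^3

3.451


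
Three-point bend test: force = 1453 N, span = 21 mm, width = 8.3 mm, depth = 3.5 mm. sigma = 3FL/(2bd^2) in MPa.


sigma = 3*1453*21/(2*8.3*3.5^2) = 450.2 MPa

450.2


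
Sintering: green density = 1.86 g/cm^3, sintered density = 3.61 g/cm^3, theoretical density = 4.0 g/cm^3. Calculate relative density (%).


Relative = 3.61 / 4.0 * 100 = 90.3%

90.3


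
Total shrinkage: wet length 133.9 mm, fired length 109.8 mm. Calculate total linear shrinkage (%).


TS = (133.9 - 109.8) / 133.9 * 100 = 18.0%

18.0


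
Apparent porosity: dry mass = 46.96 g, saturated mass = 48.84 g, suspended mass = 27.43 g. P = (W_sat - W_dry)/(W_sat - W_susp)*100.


P = (48.84 - 46.96) / (48.84 - 27.43) * 100 = 1.88 / 21.41 * 100 = 8.8%

8.8


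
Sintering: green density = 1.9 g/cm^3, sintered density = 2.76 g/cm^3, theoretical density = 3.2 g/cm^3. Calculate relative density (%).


Relative = 2.76 / 3.2 * 100 = 86.3%

86.3


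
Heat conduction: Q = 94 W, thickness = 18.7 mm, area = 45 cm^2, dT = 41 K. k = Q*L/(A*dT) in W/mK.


k = 94*18.7/1000/(45/10000*41) = 9.53 W/mK

9.53


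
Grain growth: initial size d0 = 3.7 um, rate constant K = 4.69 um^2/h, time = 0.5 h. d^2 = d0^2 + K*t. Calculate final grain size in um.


d^2 = 3.7^2 + 4.69*0.5 = 16.035
d = sqrt(16.035) = 4.0 um

4.0


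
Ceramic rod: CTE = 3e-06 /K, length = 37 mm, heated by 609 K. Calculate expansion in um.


dL = 3e-06 * 37 * 609 * 1000 = 67.599 um

67.599


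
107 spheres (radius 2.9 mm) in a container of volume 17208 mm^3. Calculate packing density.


V_sphere = 4/3*pi*2.9^3 = 102.1604 mm^3
Total V = 107*102.1604 = 10931.1628 mm^3
PD = 10931.1628 / 17208 = 0.635

0.635


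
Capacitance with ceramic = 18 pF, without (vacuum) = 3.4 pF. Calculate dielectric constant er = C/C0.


er = 18 / 3.4 = 5.29

5.29


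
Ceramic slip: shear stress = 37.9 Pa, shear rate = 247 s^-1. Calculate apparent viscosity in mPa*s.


eta = tau/gamma * 1000 = 37.9/247 * 1000 = 153.4 mPa*s

153.4


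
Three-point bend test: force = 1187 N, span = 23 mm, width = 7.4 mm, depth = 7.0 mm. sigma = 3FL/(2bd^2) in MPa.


sigma = 3*1187*23/(2*7.4*7.0^2) = 112.9 MPa

112.9


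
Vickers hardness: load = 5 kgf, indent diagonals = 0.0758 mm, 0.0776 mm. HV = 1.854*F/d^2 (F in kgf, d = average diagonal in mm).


d_avg = (0.0758+0.0776)/2 = 0.0767 mm
HV = 1.854*5/0.0767^2 = 1576

1576


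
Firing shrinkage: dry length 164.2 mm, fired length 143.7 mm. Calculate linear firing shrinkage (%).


FS = (164.2 - 143.7) / 164.2 * 100 = 12.48%

12.48


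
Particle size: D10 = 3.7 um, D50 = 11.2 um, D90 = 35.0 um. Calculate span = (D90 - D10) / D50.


Span = (35.0 - 3.7) / 11.2 = 31.3 / 11.2 = 2.795

2.795


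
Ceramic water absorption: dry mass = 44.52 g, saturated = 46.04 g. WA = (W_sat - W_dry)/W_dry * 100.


WA = (46.04 - 44.52) / 44.52 * 100 = 3.41%

3.41


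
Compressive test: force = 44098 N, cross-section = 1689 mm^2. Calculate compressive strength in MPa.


CS = 44098 / 1689 = 26.1 MPa

26.1


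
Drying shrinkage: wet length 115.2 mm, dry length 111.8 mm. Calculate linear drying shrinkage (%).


DS = (115.2 - 111.8) / 115.2 * 100 = 2.95%

2.95


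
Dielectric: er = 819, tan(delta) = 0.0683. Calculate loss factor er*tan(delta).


Loss = 819 * 0.0683 = 55.938

55.938


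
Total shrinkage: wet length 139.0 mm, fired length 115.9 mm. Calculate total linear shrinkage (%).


TS = (139.0 - 115.9) / 139.0 * 100 = 16.62%

16.62


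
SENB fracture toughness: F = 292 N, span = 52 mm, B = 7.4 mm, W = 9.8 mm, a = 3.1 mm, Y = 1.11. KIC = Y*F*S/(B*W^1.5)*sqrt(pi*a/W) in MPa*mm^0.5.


KIC = 1.11*292*52/(7.4*9.8^1.5)*sqrt(pi*3.1/9.8) = 74.01

74.01


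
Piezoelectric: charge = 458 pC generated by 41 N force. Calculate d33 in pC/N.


d33 = 458 / 41 = 11.2 pC/N

11.2


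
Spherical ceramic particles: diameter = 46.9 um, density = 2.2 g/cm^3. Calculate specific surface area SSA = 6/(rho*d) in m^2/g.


SSA = 6 / (2.2 * 46.9) = 0.058 m^2/g

0.058


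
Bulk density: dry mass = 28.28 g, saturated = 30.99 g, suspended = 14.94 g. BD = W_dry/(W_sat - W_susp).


BD = 28.28 / (30.99 - 14.94) = 28.28 / 16.05 = 1.762 g/cm^3

1.762


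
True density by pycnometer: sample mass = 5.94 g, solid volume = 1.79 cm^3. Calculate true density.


TD = 5.94 / 1.79 = 3.318 g/cm^3

3.318


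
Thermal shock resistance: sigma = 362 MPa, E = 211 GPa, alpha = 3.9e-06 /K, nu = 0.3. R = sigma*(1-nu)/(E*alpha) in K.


R = 362*(1-0.3)/(211*1000*3.9e-06) = 308 K

308


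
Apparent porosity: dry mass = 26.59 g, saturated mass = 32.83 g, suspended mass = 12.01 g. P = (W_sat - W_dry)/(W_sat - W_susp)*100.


P = (32.83 - 26.59) / (32.83 - 12.01) * 100 = 6.24 / 20.82 * 100 = 30.0%

30.0


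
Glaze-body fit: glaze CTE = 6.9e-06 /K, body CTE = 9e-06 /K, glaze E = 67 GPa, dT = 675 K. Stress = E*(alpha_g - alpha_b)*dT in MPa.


Stress = 67*1000*(6.9e-06 - 9e-06)*675 = -95.0 MPa

-95.0


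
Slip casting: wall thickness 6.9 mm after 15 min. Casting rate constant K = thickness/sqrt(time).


K = 6.9 / sqrt(15) = 6.9 / 3.873 = 1.782 mm/min^0.5

1.782


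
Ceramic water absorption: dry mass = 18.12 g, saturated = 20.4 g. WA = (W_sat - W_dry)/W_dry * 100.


WA = (20.4 - 18.12) / 18.12 * 100 = 12.58%

12.58


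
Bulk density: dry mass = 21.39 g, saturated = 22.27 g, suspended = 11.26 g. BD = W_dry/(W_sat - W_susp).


BD = 21.39 / (22.27 - 11.26) = 21.39 / 11.01 = 1.943 g/cm^3

1.943


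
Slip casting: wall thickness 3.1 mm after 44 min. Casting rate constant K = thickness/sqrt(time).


K = 3.1 / sqrt(44) = 3.1 / 6.6332 = 0.467 mm/min^0.5

0.467


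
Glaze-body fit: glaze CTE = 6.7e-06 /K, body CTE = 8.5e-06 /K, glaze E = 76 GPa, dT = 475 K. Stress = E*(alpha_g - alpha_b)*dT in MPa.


Stress = 76*1000*(6.7e-06 - 8.5e-06)*475 = -65.0 MPa

-65.0


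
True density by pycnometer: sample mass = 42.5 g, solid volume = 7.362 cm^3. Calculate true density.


TD = 42.5 / 7.362 = 5.773 g/cm^3

5.773


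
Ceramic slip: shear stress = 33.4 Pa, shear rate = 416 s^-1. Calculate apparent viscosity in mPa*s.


eta = tau/gamma * 1000 = 33.4/416 * 1000 = 80.3 mPa*s

80.3


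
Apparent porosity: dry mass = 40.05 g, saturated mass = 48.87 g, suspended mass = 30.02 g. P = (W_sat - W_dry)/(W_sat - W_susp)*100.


P = (48.87 - 40.05) / (48.87 - 30.02) * 100 = 8.82 / 18.85 * 100 = 46.8%

46.8


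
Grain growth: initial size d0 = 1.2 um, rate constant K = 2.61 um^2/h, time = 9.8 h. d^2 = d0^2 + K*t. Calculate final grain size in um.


d^2 = 1.2^2 + 2.61*9.8 = 27.018
d = sqrt(27.018) = 5.2 um

5.2


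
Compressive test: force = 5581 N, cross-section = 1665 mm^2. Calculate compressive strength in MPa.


CS = 5581 / 1665 = 3.4 MPa

3.4


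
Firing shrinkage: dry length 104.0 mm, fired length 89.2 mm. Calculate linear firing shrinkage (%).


FS = (104.0 - 89.2) / 104.0 * 100 = 14.23%

14.23


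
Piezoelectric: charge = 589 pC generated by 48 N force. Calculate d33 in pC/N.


d33 = 589 / 48 = 12.3 pC/N

12.3


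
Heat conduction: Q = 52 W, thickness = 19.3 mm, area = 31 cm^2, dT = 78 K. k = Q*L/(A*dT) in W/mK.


k = 52*19.3/1000/(31/10000*78) = 4.15 W/mK

4.15


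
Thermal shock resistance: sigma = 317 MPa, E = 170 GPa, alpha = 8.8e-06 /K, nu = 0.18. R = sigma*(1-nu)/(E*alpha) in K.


R = 317*(1-0.18)/(170*1000*8.8e-06) = 174 K

174


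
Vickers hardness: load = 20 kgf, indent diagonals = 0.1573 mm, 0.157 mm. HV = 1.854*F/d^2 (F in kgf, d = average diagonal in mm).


d_avg = (0.1573+0.157)/2 = 0.15715 mm
HV = 1.854*20/0.15715^2 = 1501

1501


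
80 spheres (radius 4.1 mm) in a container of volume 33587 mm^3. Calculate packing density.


V_sphere = 4/3*pi*4.1^3 = 288.6956 mm^3
Total V = 80*288.6956 = 23095.648 mm^3
PD = 23095.648 / 33587 = 0.688

0.688


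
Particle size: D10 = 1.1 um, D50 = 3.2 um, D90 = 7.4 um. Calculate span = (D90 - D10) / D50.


Span = (7.4 - 1.1) / 3.2 = 6.3 / 3.2 = 1.969

1.969


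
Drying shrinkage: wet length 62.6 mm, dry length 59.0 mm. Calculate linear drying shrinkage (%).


DS = (62.6 - 59.0) / 62.6 * 100 = 5.75%

5.75


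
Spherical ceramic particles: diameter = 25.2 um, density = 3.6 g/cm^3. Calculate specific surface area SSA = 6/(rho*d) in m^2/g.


SSA = 6 / (3.6 * 25.2) = 0.066 m^2/g

0.066


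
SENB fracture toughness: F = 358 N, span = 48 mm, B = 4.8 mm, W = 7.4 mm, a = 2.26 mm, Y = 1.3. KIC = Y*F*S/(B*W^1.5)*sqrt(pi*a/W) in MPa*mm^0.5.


KIC = 1.3*358*48/(4.8*7.4^1.5)*sqrt(pi*2.26/7.4) = 226.46

226.46


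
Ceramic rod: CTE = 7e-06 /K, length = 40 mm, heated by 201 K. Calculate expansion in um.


dL = 7e-06 * 40 * 201 * 1000 = 56.28 um

56.28


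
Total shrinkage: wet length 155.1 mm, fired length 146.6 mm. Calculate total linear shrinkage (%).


TS = (155.1 - 146.6) / 155.1 * 100 = 5.48%

5.48


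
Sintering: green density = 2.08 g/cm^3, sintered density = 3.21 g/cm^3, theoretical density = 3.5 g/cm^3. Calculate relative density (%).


Relative = 3.21 / 3.5 * 100 = 91.7%

91.7


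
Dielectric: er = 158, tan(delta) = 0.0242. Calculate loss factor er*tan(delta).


Loss = 158 * 0.0242 = 3.824

3.824


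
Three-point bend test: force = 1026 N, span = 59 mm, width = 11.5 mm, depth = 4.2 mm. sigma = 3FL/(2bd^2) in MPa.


sigma = 3*1026*59/(2*11.5*4.2^2) = 447.6 MPa

447.6


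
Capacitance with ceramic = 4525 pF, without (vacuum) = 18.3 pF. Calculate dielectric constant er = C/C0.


er = 4525 / 18.3 = 247.27

247.27


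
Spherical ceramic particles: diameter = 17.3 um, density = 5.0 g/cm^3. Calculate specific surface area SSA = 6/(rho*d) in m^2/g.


SSA = 6 / (5.0 * 17.3) = 0.069 m^2/g

0.069


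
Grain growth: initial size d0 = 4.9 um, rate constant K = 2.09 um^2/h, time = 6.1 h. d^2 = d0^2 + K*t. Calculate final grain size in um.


d^2 = 4.9^2 + 2.09*6.1 = 36.759
d = sqrt(36.759) = 6.06 um

6.06


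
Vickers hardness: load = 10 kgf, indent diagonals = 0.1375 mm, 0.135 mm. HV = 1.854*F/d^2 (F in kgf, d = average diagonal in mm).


d_avg = (0.1375+0.135)/2 = 0.13625 mm
HV = 1.854*10/0.13625^2 = 999

999


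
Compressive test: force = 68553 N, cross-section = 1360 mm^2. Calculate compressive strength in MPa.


CS = 68553 / 1360 = 50.4 MPa

50.4


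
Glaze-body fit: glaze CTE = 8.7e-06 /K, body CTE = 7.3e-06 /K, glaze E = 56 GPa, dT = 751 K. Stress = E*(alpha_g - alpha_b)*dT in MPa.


Stress = 56*1000*(8.7e-06 - 7.3e-06)*751 = 58.9 MPa

58.9


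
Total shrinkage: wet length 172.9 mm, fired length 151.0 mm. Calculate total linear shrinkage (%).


TS = (172.9 - 151.0) / 172.9 * 100 = 12.67%

12.67


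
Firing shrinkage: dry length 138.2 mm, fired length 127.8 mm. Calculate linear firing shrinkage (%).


FS = (138.2 - 127.8) / 138.2 * 100 = 7.53%

7.53


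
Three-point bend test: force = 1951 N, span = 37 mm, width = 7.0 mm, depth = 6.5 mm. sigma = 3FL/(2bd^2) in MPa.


sigma = 3*1951*37/(2*7.0*6.5^2) = 366.1 MPa

366.1


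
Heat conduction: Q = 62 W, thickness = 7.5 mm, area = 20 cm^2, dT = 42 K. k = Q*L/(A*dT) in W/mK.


k = 62*7.5/1000/(20/10000*42) = 5.54 W/mK

5.54


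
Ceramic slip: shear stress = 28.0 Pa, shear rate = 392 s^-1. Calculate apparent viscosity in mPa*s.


eta = tau/gamma * 1000 = 28.0/392 * 1000 = 71.4 mPa*s

71.4


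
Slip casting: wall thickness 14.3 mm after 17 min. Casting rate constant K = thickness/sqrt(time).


K = 14.3 / sqrt(17) = 14.3 / 4.1231 = 3.468 mm/min^0.5

3.468


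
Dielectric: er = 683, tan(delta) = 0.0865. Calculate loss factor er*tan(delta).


Loss = 683 * 0.0865 = 59.08

59.08


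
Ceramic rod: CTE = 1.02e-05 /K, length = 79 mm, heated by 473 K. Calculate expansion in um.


dL = 1.02e-05 * 79 * 473 * 1000 = 381.143 um

381.143


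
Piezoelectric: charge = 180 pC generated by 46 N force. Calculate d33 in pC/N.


d33 = 180 / 46 = 3.9 pC/N

3.9


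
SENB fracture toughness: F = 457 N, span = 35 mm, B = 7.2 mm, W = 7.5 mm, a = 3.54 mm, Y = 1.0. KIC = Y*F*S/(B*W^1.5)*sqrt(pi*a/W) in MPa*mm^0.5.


KIC = 1.0*457*35/(7.2*7.5^1.5)*sqrt(pi*3.54/7.5) = 131.71

131.71


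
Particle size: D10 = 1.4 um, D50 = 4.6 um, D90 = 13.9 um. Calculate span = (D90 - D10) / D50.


Span = (13.9 - 1.4) / 4.6 = 12.5 / 4.6 = 2.717

2.717


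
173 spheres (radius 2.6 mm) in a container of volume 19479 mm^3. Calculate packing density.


V_sphere = 4/3*pi*2.6^3 = 73.6222 mm^3
Total V = 173*73.6222 = 12736.6406 mm^3
PD = 12736.6406 / 19479 = 0.654

0.654


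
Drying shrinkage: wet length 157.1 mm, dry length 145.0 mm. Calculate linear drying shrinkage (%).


DS = (157.1 - 145.0) / 157.1 * 100 = 7.7%

7.7


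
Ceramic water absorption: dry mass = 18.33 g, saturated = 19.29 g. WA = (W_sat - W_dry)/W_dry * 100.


WA = (19.29 - 18.33) / 18.33 * 100 = 5.24%

5.24


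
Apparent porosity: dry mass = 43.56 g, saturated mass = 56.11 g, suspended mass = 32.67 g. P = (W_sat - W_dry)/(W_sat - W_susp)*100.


P = (56.11 - 43.56) / (56.11 - 32.67) * 100 = 12.55 / 23.44 * 100 = 53.5%

53.5


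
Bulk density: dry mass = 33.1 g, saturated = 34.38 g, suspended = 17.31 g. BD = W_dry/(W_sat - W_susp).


BD = 33.1 / (34.38 - 17.31) = 33.1 / 17.07 = 1.939 g/cm^3

1.939


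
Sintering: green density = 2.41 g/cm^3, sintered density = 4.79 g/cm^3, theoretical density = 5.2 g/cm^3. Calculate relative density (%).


Relative = 4.79 / 5.2 * 100 = 92.1%

92.1


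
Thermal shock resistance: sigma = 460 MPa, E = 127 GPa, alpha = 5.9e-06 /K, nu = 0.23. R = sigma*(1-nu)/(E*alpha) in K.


R = 460*(1-0.23)/(127*1000*5.9e-06) = 473 K

473


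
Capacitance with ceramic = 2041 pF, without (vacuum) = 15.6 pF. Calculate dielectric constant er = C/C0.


er = 2041 / 15.6 = 130.83

130.83


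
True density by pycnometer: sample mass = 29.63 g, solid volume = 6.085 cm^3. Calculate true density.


TD = 29.63 / 6.085 = 4.869 g/cm^3

4.869


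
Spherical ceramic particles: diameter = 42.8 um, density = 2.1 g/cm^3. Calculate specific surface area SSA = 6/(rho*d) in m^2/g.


SSA = 6 / (2.1 * 42.8) = 0.067 m^2/g

0.067


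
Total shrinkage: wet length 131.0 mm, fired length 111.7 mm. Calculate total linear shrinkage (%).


TS = (131.0 - 111.7) / 131.0 * 100 = 14.73%

14.73


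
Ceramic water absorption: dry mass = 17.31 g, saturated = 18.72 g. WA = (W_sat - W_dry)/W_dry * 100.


WA = (18.72 - 17.31) / 17.31 * 100 = 8.15%

8.15


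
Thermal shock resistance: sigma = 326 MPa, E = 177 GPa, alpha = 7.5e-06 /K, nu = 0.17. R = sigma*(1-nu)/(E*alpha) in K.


R = 326*(1-0.17)/(177*1000*7.5e-06) = 204 K

204


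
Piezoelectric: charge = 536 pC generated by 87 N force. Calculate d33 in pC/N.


d33 = 536 / 87 = 6.2 pC/N

6.2


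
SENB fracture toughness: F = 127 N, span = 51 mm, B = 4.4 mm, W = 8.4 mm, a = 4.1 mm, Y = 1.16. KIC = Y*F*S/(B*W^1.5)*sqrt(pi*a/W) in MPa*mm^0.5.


KIC = 1.16*127*51/(4.4*8.4^1.5)*sqrt(pi*4.1/8.4) = 86.85

86.85


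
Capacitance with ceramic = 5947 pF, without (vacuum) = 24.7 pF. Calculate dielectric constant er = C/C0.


er = 5947 / 24.7 = 240.77

240.77


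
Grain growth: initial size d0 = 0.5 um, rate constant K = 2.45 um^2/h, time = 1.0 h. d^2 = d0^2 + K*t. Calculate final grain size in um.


d^2 = 0.5^2 + 2.45*1.0 = 2.7
d = sqrt(2.7) = 1.64 um

1.64


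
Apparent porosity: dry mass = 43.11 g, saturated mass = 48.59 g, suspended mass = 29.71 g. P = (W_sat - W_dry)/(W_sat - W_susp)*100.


P = (48.59 - 43.11) / (48.59 - 29.71) * 100 = 5.48 / 18.88 * 100 = 29.0%

29.0


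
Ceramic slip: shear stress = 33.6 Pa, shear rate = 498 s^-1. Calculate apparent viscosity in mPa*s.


eta = tau/gamma * 1000 = 33.6/498 * 1000 = 67.5 mPa*s

67.5


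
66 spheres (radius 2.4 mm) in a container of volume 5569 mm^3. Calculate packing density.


V_sphere = 4/3*pi*2.4^3 = 57.9058 mm^3
Total V = 66*57.9058 = 3821.7828 mm^3
PD = 3821.7828 / 5569 = 0.686

0.686


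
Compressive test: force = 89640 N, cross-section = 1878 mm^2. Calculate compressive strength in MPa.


CS = 89640 / 1878 = 47.7 MPa

47.7


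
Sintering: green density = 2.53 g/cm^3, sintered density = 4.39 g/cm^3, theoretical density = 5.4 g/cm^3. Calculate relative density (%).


Relative = 4.39 / 5.4 * 100 = 81.3%

81.3


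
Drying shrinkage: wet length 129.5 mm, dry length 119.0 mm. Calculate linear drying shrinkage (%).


DS = (129.5 - 119.0) / 129.5 * 100 = 8.11%

8.11


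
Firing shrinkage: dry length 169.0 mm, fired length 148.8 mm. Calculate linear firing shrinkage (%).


FS = (169.0 - 148.8) / 169.0 * 100 = 11.95%

11.95


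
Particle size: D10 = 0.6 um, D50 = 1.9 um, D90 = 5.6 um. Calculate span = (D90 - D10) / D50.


Span = (5.6 - 0.6) / 1.9 = 5.0 / 1.9 = 2.632

2.632


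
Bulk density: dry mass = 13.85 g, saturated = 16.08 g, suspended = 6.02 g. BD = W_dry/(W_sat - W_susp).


BD = 13.85 / (16.08 - 6.02) = 13.85 / 10.06 = 1.377 g/cm^3

1.377


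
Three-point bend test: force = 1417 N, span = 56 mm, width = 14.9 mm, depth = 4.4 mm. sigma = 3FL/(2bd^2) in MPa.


sigma = 3*1417*56/(2*14.9*4.4^2) = 412.6 MPa

412.6


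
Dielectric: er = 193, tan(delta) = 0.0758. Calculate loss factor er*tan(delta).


Loss = 193 * 0.0758 = 14.629

14.629


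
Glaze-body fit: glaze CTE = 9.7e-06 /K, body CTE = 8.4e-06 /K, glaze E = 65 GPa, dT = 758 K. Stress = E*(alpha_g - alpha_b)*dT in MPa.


Stress = 65*1000*(9.7e-06 - 8.4e-06)*758 = 64.1 MPa

64.1


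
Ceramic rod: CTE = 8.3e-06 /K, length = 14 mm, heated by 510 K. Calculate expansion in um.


dL = 8.3e-06 * 14 * 510 * 1000 = 59.262 um

59.262


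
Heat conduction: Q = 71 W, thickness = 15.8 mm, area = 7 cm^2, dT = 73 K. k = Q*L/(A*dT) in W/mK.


k = 71*15.8/1000/(7/10000*73) = 21.95 W/mK

21.95


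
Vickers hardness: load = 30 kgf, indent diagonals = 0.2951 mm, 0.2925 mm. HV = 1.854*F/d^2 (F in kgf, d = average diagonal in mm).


d_avg = (0.2951+0.2925)/2 = 0.2938 mm
HV = 1.854*30/0.2938^2 = 644

644
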